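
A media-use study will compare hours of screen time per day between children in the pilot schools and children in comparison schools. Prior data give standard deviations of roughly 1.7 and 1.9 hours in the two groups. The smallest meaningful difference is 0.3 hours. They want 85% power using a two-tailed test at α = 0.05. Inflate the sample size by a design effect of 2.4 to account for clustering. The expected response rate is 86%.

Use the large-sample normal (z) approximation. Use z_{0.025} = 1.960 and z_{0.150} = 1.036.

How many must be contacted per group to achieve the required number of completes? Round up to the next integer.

n = 1810 per group

n = (z_{α/2} + z_β)² · (σ₁² + σ₂²) / δ²
  = (1.960 + 1.036)² · (1.7² + 1.9² = 6.5) / 0.3²
  = 8.9760 · 6.5 / 0.09
  = 648.27
Design effect: 2.4 × 648.27 = 1555.84.
Adjust for 86% response: 1555.84 / 0.86 = 1809.12.
Round up → n = 1810 per group.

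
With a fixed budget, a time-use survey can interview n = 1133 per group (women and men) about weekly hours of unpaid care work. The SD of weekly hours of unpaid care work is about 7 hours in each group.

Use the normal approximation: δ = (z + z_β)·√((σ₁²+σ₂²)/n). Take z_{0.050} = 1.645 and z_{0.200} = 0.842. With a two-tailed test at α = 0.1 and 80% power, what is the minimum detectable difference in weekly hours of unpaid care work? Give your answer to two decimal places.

δ = (z_{α/2} + z_β) · √((σ₁²+σ₂²)/n)
  = (1.645 + 0.842) · √(98/1133)
  = 2.487 · √0.0865
  = 2.487 · 0.2941
  = 0.7314

Minimum detectable difference ≈ 0.73 hours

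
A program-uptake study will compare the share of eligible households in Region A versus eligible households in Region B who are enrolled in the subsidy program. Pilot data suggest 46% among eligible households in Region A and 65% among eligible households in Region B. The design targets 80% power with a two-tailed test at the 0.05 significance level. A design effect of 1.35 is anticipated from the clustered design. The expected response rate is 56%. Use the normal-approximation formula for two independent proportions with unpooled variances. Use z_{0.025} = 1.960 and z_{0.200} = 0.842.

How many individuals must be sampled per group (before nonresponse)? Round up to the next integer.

n = 250 per group

n = (z_{α/2} + z_β)² · [p₁(1−p₁) + p₂(1−p₂)] / (p₁ − p₂)²
  = (1.960 + 0.842)² · (0.46·0.54 + 0.65·0.35) / (-0.19)²
  = (2.802)² · (0.2484 + 0.2275) / 0.0361
  = 7.8512 · 0.4759 / 0.0361
  = 103.50
Design effect: 1.35 × 103.50 = 139.73.
Adjust for 56% response: 139.73 / 0.56 = 249.51.
Round up → n = 250 per group.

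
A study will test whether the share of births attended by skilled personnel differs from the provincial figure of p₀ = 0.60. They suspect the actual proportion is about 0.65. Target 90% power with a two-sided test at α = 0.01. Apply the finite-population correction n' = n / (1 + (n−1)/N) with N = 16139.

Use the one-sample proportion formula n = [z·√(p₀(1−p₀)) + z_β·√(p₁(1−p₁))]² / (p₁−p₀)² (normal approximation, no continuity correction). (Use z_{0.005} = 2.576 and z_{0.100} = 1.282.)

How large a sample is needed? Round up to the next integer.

n = [z_{α/2}·√(p₀q₀) + z_β·√(p₁q₁)]² / (p₁ − p₀)²
  = [2.576·√(0.60·0.40) + 1.282·√(0.65·0.35)]² / (0.05)²
  = [2.576·0.4899 + 1.282·0.4770]² / 0.0025
  = [1.8735]² / 0.0025
  = 1403.93
Finite-population correction (N = 16139): 1403.93 / (1 + (1403.93 − 1)/16139) = 1291.65.
Round up → n = 1292.

n = 1292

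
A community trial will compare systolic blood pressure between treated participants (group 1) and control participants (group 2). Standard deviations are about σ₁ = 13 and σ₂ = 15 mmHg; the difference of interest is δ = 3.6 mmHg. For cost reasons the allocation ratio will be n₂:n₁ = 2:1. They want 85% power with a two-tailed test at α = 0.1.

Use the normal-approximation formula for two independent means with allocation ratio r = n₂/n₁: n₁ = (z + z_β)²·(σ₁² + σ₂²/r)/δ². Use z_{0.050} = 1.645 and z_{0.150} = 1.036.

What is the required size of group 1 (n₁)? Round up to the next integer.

n₁ = (z_{α/2} + z_β)² · (σ₁² + σ₂²/r) / δ²
   = (1.645 + 1.036)² · (13² + 15²/2) / 3.6²
   = 7.1878 · (169 + 112.5) / 12.96
   = 7.1878 · 281.5 / 12.96
   = 156.12
Round up → n₁ = 157; n₂ = r·n₁ = 2 × 157 = 314.

n₁ = 157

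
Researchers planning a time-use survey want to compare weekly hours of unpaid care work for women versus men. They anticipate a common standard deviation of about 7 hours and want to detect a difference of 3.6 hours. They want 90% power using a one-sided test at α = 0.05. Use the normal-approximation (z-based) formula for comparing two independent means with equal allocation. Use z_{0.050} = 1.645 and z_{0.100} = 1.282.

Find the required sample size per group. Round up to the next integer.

n = (z_α + z_β)² · (σ₁² + σ₂²) / δ²
  = (1.645 + 1.282)² · (2·7² = 98) / 3.6²
  = 8.5673 · 98 / 12.96
  = 64.78
Round up → n = 65 per group.

n = 65 per group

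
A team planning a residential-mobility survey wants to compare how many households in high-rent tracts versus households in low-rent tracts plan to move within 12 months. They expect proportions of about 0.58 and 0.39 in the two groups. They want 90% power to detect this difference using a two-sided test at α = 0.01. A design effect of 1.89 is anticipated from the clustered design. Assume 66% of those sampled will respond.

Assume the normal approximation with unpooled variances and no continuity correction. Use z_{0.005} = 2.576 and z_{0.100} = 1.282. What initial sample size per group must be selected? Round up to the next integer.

n = 569 per group

n = (z_{α/2} + z_β)² · [p₁(1−p₁) + p₂(1−p₂)] / (p₁ − p₂)²
  = (2.576 + 1.282)² · (0.58·0.42 + 0.39·0.61) / (0.19)²
  = (3.858)² · (0.2436 + 0.2379) / 0.0361
  = 14.8842 · 0.4815 / 0.0361
  = 198.52
Design effect: 1.89 × 198.52 = 375.21.
Adjust for 66% response: 375.21 / 0.66 = 568.50.
Round up → n = 569 per group.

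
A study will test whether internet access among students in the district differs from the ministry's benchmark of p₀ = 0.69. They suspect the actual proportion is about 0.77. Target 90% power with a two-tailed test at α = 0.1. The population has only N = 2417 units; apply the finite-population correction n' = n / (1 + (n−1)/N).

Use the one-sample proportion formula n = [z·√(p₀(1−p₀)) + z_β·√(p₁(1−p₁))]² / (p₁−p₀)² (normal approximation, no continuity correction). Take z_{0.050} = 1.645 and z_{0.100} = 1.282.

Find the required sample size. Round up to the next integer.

n = 239

n = [z_{α/2}·√(p₀q₀) + z_β·√(p₁q₁)]² / (p₁ − p₀)²
  = [1.645·√(0.69·0.31) + 1.282·√(0.77·0.23)]² / (0.08)²
  = [1.645·0.4625 + 1.282·0.4208]² / 0.0064
  = [1.3003]² / 0.0064
  = 264.19
Finite-population correction (N = 2417): 264.19 / (1 + (264.19 − 1)/2417) = 238.25.
Round up → n = 239.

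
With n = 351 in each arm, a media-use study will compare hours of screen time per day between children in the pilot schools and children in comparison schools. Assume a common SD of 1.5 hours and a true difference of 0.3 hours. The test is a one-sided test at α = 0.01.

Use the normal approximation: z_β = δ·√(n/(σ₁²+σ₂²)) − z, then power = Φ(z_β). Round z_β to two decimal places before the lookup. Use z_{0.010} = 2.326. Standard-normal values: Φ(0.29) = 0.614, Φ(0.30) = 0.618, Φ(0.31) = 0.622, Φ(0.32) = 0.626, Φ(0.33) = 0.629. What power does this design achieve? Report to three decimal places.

Power ≈ 0.626

z_β = δ·√(n/(σ₁²+σ₂²)) − z_α
    = 0.3 · √(351/4.5) − 2.326
    = 0.3 · 8.83176 − 2.326
    = 2.6495 − 2.326 = 0.3235 → 0.32
Power = Φ(0.32) = 0.626.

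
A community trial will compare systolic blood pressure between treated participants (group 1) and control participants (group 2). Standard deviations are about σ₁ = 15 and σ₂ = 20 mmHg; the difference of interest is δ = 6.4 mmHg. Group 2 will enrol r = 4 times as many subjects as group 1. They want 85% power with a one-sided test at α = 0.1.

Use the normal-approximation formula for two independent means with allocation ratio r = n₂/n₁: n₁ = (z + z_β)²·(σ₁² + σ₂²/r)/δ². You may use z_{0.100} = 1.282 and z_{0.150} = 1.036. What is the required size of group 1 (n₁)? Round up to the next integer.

n₁ = 43

n₁ = (z_α + z_β)² · (σ₁² + σ₂²/r) / δ²
   = (1.282 + 1.036)² · (15² + 20²/4) / 6.4²
   = 5.3731 · (225 + 100) / 40.96
   = 5.3731 · 325 / 40.96
   = 42.63
Round up → n₁ = 43; n₂ = r·n₁ = 4 × 43 = 172.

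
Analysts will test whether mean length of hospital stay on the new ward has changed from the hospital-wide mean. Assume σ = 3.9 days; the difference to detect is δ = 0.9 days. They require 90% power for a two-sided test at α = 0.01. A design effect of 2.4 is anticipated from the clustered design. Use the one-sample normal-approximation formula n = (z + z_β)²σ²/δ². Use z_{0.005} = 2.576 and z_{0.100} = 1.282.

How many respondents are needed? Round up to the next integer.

n = (z_{α/2} + z_β)² · σ² / δ²
  = (2.576 + 1.282)² · 3.9² / 0.9²
  = 14.8842 · 15.21 / 0.81
  = 279.49
Design effect: 2.4 × 279.49 = 670.78.
Round up → n = 671.

n = 671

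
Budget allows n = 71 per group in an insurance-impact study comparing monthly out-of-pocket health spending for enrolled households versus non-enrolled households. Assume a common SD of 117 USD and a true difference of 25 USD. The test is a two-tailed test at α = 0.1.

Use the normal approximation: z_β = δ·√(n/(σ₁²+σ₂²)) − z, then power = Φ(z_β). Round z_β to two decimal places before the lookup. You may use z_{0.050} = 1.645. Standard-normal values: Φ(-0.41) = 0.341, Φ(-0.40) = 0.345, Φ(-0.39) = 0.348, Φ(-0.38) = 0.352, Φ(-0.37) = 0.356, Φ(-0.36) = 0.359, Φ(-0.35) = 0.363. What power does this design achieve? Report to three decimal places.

z_β = δ·√(n/(σ₁²+σ₂²)) − z_{α/2}
    = 25 · √(71/27378) − 1.645
    = 25 · 0.05092 − 1.645
    = 1.2731 − 1.645 = -0.3719 → -0.37
Power = Φ(-0.37) = 0.356.

Power ≈ 0.356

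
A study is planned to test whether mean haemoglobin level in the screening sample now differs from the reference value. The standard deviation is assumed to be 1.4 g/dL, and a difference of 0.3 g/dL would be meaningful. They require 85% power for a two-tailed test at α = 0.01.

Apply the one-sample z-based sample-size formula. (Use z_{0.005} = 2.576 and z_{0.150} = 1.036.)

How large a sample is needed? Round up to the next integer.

n = 285

n = (z_{α/2} + z_β)² · σ² / δ²
  = (2.576 + 1.036)² · 1.4² / 0.3²
  = 13.0465 · 1.96 / 0.09
  = 284.12
Round up → n = 285.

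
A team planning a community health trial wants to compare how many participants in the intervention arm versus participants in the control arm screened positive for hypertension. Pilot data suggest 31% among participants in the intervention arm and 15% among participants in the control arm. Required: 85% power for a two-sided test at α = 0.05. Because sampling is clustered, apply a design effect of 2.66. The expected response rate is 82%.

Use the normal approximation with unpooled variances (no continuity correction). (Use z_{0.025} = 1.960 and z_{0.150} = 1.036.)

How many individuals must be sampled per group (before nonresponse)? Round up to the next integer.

n = 389 per group

n = (z_{α/2} + z_β)² · [p₁(1−p₁) + p₂(1−p₂)] / (p₁ − p₂)²
  = (1.960 + 1.036)² · (0.31·0.69 + 0.15·0.85) / (0.16)²
  = (2.996)² · (0.2139 + 0.1275) / 0.0256
  = 8.9760 · 0.3414 / 0.0256
  = 119.70
Design effect: 2.66 × 119.70 = 318.41.
Adjust for 82% response: 318.41 / 0.82 = 388.31.
Round up → n = 389 per group.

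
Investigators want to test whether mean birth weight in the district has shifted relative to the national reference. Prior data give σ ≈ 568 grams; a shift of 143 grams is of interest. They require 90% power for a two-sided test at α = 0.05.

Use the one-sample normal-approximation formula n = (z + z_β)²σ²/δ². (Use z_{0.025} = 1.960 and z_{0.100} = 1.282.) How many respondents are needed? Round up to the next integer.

n = (z_{α/2} + z_β)² · σ² / δ²
  = (1.960 + 1.282)² · 568² / 143²
  = 10.5106 · 322624 / 20449
  = 165.83
Round up → n = 166.

n = 166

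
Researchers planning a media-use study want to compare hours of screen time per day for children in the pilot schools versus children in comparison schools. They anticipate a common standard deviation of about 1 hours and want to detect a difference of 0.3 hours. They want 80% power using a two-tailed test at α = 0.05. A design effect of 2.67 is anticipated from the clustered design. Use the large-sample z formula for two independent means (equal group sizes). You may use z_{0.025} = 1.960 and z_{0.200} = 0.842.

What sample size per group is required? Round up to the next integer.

n = (z_{α/2} + z_β)² · (σ₁² + σ₂²) / δ²
  = (1.960 + 0.842)² · (2·1² = 2) / 0.3²
  = 7.8512 · 2 / 0.09
  = 174.47
Design effect: 2.67 × 174.47 = 465.84.
Round up → n = 466 per group.

n = 466 per group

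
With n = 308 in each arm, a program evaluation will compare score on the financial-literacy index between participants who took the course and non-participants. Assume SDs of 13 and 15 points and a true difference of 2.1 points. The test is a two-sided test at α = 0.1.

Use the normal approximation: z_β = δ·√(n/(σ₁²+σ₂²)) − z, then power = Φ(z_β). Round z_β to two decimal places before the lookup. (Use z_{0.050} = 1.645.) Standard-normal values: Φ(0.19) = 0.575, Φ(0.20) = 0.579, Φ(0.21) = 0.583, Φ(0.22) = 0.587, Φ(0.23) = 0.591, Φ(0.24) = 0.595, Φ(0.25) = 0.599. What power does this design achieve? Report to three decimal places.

z_β = δ·√(n/(σ₁²+σ₂²)) − z_{α/2}
    = 2.1 · √(308/394) − 1.645
    = 2.1 · 0.88415 − 1.645
    = 1.8567 − 1.645 = 0.2117 → 0.21
Power = Φ(0.21) = 0.583.

Power ≈ 0.583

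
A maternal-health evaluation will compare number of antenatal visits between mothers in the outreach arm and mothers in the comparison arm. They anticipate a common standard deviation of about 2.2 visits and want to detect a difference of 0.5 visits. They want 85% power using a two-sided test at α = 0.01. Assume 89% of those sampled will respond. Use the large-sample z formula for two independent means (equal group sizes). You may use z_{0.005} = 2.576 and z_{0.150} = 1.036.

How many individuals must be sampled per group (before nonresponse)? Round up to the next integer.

n = (z_{α/2} + z_β)² · (σ₁² + σ₂²) / δ²
  = (2.576 + 1.036)² · (2·2.2² = 9.68) / 0.5²
  = 13.0465 · 9.68 / 0.25
  = 505.16
Adjust for 89% response: 505.16 / 0.89 = 567.60.
Round up → n = 568 per group.

n = 568 per group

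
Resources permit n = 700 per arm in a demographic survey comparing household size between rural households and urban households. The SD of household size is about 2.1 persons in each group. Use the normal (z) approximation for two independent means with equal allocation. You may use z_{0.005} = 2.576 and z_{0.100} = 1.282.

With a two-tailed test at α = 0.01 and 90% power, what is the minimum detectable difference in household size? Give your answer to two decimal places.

δ = (z_{α/2} + z_β) · √((σ₁²+σ₂²)/n)
  = (2.576 + 1.282) · √(8.82/700)
  = 3.858 · √0.0126
  = 3.858 · 0.1122
  = 0.4331

Minimum detectable difference ≈ 0.43 persons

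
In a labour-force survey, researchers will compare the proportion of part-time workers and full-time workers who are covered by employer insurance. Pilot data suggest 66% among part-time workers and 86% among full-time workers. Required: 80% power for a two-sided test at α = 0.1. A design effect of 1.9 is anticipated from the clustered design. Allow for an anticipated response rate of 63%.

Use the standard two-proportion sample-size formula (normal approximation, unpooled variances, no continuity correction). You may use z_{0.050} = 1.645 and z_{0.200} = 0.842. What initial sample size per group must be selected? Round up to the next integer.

n = (z_{α/2} + z_β)² · [p₁(1−p₁) + p₂(1−p₂)] / (p₁ − p₂)²
  = (1.645 + 0.842)² · (0.66·0.34 + 0.86·0.14) / (-0.20)²
  = (2.487)² · (0.2244 + 0.1204) / 0.0400
  = 6.1852 · 0.3448 / 0.0400
  = 53.32
Design effect: 1.9 × 53.32 = 101.30.
Adjust for 63% response: 101.30 / 0.63 = 160.79.
Round up → n = 161 per group.

n = 161 per group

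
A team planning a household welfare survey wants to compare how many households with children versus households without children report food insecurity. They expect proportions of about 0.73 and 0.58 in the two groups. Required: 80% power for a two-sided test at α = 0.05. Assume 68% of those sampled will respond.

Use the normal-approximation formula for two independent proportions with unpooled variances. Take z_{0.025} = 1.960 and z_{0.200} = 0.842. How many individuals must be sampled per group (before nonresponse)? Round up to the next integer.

n = 227 per group

n = (z_{α/2} + z_β)² · [p₁(1−p₁) + p₂(1−p₂)] / (p₁ − p₂)²
  = (1.960 + 0.842)² · (0.73·0.27 + 0.58·0.42) / (0.15)²
  = (2.802)² · (0.1971 + 0.2436) / 0.0225
  = 7.8512 · 0.4407 / 0.0225
  = 153.78
Adjust for 68% response: 153.78 / 0.68 = 226.15.
Round up → n = 227 per group.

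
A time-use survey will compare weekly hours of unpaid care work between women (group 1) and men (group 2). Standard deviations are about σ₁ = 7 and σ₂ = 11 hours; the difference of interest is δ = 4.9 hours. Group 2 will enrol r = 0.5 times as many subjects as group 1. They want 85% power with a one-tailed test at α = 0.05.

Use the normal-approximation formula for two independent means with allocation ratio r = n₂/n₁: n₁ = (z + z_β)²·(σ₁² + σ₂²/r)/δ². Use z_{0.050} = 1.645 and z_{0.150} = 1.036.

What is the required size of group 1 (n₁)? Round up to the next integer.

n₁ = 88

n₁ = (z_α + z_β)² · (σ₁² + σ₂²/r) / δ²
   = (1.645 + 1.036)² · (7² + 11²/0.5) / 4.9²
   = 7.1878 · (49 + 242) / 24.01
   = 7.1878 · 291 / 24.01
   = 87.12
Round up → n₁ = 88; n₂ = r·n₁ = 0.5 × 88 = 44.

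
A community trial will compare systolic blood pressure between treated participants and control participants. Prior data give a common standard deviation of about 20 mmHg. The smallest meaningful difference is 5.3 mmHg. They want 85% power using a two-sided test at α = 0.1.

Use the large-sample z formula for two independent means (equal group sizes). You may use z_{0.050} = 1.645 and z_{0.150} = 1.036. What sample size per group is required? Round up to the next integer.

n = 205 per group

n = (z_{α/2} + z_β)² · (σ₁² + σ₂²) / δ²
  = (1.645 + 1.036)² · (2·20² = 800) / 5.3²
  = 7.1878 · 800 / 28.09
  = 204.71
Round up → n = 205 per group.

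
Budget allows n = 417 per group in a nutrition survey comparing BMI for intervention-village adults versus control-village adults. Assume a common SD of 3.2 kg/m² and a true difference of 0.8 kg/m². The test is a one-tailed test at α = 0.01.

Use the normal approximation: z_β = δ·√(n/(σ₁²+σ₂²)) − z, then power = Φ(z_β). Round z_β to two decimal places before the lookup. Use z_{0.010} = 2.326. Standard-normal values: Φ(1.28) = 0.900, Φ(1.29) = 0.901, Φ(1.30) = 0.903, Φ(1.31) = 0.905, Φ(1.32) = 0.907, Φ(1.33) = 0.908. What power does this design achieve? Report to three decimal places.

Power ≈ 0.900

z_β = δ·√(n/(σ₁²+σ₂²)) − z_α
    = 0.8 · √(417/20.48) − 2.326
    = 0.8 · 4.51235 − 2.326
    = 3.6099 − 2.326 = 1.2839 → 1.28
Power = Φ(1.28) = 0.900.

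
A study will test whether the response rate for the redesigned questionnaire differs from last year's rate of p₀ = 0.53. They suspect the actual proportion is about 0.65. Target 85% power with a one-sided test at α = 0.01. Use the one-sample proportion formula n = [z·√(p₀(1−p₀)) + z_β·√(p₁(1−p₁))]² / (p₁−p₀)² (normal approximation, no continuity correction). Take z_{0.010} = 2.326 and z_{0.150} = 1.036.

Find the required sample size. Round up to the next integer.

n = [z_α·√(p₀q₀) + z_β·√(p₁q₁)]² / (p₁ − p₀)²
  = [2.326·√(0.53·0.47) + 1.036·√(0.65·0.35)]² / (0.12)²
  = [2.326·0.4991 + 1.036·0.4770]² / 0.0144
  = [1.6550]² / 0.0144
  = 190.22
Round up → n = 191.

n = 191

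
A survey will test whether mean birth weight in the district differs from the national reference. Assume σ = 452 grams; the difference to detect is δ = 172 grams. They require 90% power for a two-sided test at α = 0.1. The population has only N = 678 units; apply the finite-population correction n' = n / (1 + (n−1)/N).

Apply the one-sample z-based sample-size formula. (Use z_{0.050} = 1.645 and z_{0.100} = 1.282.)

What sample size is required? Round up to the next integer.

n = (z_{α/2} + z_β)² · σ² / δ²
  = (1.645 + 1.282)² · 452² / 172²
  = 8.5673 · 204304 / 29584
  = 59.17
Finite-population correction (N = 678): 59.17 / (1 + (59.17 − 1)/678) = 54.49.
Round up → n = 55.

n = 55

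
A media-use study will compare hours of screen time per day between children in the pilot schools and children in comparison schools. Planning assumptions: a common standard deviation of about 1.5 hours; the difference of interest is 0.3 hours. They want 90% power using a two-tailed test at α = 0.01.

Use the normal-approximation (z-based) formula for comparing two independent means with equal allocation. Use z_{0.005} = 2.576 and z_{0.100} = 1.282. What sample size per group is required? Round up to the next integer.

n = (z_{α/2} + z_β)² · (σ₁² + σ₂²) / δ²
  = (2.576 + 1.282)² · (2·1.5² = 4.5) / 0.3²
  = 14.8842 · 4.5 / 0.09
  = 744.21
Round up → n = 745 per group.

n = 745 per group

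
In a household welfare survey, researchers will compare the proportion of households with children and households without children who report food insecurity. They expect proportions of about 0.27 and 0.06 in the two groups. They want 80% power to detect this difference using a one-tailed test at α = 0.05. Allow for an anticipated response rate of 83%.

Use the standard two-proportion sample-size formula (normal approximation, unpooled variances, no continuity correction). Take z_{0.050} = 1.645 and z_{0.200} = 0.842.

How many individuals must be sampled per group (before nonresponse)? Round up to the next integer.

n = 43 per group

n = (z_α + z_β)² · [p₁(1−p₁) + p₂(1−p₂)] / (p₁ − p₂)²
  = (1.645 + 0.842)² · (0.27·0.73 + 0.06·0.94) / (0.21)²
  = (2.487)² · (0.1971 + 0.0564) / 0.0441
  = 6.1852 · 0.2535 / 0.0441
  = 35.55
Adjust for 83% response: 35.55 / 0.83 = 42.84.
Round up → n = 43 per group.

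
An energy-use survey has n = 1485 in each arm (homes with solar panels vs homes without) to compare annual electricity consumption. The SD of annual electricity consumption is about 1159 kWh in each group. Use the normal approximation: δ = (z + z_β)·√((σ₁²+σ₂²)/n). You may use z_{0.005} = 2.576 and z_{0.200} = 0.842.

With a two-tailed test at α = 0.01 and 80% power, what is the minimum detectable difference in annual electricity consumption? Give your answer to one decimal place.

Minimum detectable difference ≈ 145.4 kWh

δ = (z_{α/2} + z_β) · √((σ₁²+σ₂²)/n)
  = (2.576 + 0.842) · √(2686562/1485)
  = 3.418 · √1809.1
  = 3.418 · 42.5339
  = 145.3809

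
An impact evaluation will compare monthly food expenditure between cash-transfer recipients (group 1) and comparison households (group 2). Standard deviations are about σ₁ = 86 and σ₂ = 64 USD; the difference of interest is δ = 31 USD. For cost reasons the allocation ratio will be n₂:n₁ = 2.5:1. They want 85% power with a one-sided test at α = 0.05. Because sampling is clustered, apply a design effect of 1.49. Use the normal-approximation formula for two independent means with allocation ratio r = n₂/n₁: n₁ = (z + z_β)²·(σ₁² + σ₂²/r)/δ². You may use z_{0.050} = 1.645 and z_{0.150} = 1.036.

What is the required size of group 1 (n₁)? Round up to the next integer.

n₁ = 101

n₁ = (z_α + z_β)² · (σ₁² + σ₂²/r) / δ²
   = (1.645 + 1.036)² · (86² + 64²/2.5) / 31²
   = 7.1878 · (7396 + 1638.4) / 961
   = 7.1878 · 9034.4 / 961
   = 67.57
Design effect: 1.49 × 67.57 = 100.68.
Round up → n₁ = 101; n₂ = r·n₁ = 2.5 × 101 = 253.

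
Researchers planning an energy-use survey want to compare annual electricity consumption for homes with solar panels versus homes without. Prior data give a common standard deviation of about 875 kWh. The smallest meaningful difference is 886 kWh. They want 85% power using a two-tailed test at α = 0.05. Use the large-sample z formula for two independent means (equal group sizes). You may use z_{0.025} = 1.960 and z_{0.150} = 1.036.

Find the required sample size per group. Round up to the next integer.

n = (z_{α/2} + z_β)² · (σ₁² + σ₂²) / δ²
  = (1.960 + 1.036)² · (2·875² = 1531250) / 886²
  = 8.9760 · 1531250 / 784996
  = 17.51
Round up → n = 18 per group.

n = 18 per group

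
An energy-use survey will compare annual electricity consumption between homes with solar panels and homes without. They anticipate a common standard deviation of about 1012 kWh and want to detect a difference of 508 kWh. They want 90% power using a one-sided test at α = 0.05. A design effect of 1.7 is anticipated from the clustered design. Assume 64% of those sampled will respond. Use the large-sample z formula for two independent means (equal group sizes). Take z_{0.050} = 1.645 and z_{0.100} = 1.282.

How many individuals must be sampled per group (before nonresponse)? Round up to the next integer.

n = 181 per group

n = (z_α + z_β)² · (σ₁² + σ₂²) / δ²
  = (1.645 + 1.282)² · (2·1012² = 2048288) / 508²
  = 8.5673 · 2048288 / 258064
  = 68.00
Design effect: 1.7 × 68.00 = 115.60.
Adjust for 64% response: 115.60 / 0.64 = 180.63.
Round up → n = 181 per group.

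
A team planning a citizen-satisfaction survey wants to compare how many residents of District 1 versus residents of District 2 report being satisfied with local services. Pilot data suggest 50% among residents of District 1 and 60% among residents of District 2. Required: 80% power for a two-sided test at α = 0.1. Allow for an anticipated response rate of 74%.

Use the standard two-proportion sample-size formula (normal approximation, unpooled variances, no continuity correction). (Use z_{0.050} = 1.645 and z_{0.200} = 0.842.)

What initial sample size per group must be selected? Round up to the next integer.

n = (z_{α/2} + z_β)² · [p₁(1−p₁) + p₂(1−p₂)] / (p₁ − p₂)²
  = (1.645 + 0.842)² · (0.50·0.50 + 0.60·0.40) / (-0.10)²
  = (2.487)² · (0.2500 + 0.2400) / 0.0100
  = 6.1852 · 0.4900 / 0.0100
  = 303.07
Adjust for 74% response: 303.07 / 0.74 = 409.56.
Round up → n = 410 per group.

n = 410 per group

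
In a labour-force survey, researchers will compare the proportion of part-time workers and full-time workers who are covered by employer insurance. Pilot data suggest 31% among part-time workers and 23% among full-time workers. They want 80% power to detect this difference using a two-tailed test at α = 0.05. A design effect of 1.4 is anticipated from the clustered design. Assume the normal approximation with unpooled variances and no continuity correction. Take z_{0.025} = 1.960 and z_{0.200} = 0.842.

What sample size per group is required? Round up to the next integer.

n = (z_{α/2} + z_β)² · [p₁(1−p₁) + p₂(1−p₂)] / (p₁ − p₂)²
  = (1.960 + 0.842)² · (0.31·0.69 + 0.23·0.77) / (0.08)²
  = (2.802)² · (0.2139 + 0.1771) / 0.0064
  = 7.8512 · 0.3910 / 0.0064
  = 479.66
Design effect: 1.4 × 479.66 = 671.52.
Round up → n = 672 per group.

n = 672 per group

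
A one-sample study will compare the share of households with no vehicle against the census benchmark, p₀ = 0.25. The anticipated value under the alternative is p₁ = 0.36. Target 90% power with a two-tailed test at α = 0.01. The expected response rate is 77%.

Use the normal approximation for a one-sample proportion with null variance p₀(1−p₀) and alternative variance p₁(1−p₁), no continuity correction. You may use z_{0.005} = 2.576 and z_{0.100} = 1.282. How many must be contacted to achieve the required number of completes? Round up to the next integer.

n = 322

n = [z_{α/2}·√(p₀q₀) + z_β·√(p₁q₁)]² / (p₁ − p₀)²
  = [2.576·√(0.25·0.75) + 1.282·√(0.36·0.64)]² / (0.11)²
  = [2.576·0.4330 + 1.282·0.4800]² / 0.0121
  = [1.7308]² / 0.0121
  = 247.58
Adjust for 77% response: 247.58 / 0.77 = 321.53.
Round up → n = 322.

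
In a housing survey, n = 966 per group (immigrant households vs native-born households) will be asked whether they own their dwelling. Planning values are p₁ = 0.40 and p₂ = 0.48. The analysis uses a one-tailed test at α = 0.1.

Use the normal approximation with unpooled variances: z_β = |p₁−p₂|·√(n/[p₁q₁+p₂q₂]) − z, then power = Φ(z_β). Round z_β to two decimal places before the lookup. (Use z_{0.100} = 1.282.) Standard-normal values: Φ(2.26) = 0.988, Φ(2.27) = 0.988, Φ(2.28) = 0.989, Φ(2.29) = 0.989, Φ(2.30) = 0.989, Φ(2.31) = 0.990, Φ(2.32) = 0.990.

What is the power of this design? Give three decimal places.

Power ≈ 0.988

z_β = |p₁−p₂|·√(n/[p₁q₁+p₂q₂]) − z_α
    = 0.08 · √(966/0.4896) − 1.282
    = 0.08 · 44.4189 − 1.282
    = 3.5535 − 1.282 = 2.2715 → 2.27
Power = Φ(2.27) = 0.988.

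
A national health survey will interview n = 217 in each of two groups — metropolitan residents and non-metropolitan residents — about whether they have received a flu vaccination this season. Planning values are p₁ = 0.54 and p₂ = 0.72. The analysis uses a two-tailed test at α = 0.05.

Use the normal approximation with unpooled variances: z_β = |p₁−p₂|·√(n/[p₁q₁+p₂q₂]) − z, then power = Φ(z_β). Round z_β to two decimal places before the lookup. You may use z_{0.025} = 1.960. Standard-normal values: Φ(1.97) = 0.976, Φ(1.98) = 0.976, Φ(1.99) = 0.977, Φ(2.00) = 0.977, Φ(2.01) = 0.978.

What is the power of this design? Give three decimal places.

Power ≈ 0.977

z_β = |p₁−p₂|·√(n/[p₁q₁+p₂q₂]) − z_{α/2}
    = 0.18 · √(217/0.4500) − 1.960
    = 0.18 · 21.9596 − 1.960
    = 3.9527 − 1.960 = 1.9927 → 1.99
Power = Φ(1.99) = 0.977.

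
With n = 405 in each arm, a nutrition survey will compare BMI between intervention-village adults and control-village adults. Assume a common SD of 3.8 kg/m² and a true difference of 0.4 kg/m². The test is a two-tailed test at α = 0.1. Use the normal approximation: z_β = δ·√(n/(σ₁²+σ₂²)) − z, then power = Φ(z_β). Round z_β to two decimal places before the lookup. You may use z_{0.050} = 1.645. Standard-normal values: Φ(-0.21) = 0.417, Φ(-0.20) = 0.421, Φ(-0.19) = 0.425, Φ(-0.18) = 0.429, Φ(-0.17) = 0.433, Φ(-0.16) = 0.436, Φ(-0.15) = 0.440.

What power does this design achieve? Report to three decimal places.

z_β = δ·√(n/(σ₁²+σ₂²)) − z_{α/2}
    = 0.4 · √(405/28.88) − 1.645
    = 0.4 · 3.74480 − 1.645
    = 1.4979 − 1.645 = -0.1471 → -0.15
Power = Φ(-0.15) = 0.440.

Power ≈ 0.440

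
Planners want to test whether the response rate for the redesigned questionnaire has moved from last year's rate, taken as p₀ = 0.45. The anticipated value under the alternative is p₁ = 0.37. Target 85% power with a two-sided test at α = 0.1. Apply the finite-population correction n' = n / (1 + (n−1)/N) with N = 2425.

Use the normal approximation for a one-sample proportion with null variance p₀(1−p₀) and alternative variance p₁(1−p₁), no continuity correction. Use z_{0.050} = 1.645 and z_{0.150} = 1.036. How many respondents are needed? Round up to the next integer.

n = 245

n = [z_{α/2}·√(p₀q₀) + z_β·√(p₁q₁)]² / (p₁ − p₀)²
  = [1.645·√(0.45·0.55) + 1.036·√(0.37·0.63)]² / (-0.08)²
  = [1.645·0.4975 + 1.036·0.4828]² / 0.0064
  = [1.3186]² / 0.0064
  = 271.66
Finite-population correction (N = 2425): 271.66 / (1 + (271.66 − 1)/2425) = 244.38.
Round up → n = 245.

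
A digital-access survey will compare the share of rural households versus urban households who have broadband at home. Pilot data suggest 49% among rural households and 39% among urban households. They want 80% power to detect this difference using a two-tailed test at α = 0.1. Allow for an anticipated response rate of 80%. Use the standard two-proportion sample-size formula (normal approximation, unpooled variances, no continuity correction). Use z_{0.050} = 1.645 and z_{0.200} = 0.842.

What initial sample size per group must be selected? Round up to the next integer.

n = (z_{α/2} + z_β)² · [p₁(1−p₁) + p₂(1−p₂)] / (p₁ − p₂)²
  = (1.645 + 0.842)² · (0.49·0.51 + 0.39·0.61) / (0.10)²
  = (2.487)² · (0.2499 + 0.2379) / 0.0100
  = 6.1852 · 0.4878 / 0.0100
  = 301.71
Adjust for 80% response: 301.71 / 0.80 = 377.14.
Round up → n = 378 per group.

n = 378 per group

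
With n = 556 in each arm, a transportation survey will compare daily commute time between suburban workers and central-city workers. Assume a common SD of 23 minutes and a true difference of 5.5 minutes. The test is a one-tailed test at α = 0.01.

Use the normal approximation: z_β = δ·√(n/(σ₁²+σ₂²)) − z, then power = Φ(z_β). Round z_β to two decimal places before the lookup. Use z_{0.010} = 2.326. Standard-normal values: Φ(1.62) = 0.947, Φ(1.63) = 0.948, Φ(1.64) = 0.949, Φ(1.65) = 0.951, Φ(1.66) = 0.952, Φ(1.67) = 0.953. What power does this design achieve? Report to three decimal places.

Power ≈ 0.952

z_β = δ·√(n/(σ₁²+σ₂²)) − z_α
    = 5.5 · √(556/1058) − 2.326
    = 5.5 · 0.72493 − 2.326
    = 3.9871 − 2.326 = 1.6611 → 1.66
Power = Φ(1.66) = 0.952.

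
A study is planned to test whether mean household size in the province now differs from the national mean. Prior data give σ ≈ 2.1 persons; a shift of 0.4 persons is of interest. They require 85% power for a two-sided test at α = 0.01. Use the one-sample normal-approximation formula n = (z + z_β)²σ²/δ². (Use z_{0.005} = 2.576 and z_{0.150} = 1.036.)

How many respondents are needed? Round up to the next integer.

n = 360

n = (z_{α/2} + z_β)² · σ² / δ²
  = (2.576 + 1.036)² · 2.1² / 0.4²
  = 13.0465 · 4.41 / 0.16
  = 359.60
Round up → n = 360.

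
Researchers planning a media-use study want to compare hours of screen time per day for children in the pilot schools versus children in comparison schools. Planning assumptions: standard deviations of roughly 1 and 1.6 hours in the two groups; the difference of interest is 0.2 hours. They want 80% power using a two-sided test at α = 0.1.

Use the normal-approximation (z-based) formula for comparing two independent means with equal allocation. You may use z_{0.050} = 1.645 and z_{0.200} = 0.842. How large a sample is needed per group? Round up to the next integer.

n = 551 per group

n = (z_{α/2} + z_β)² · (σ₁² + σ₂²) / δ²
  = (1.645 + 0.842)² · (1² + 1.6² = 3.56) / 0.2²
  = 6.1852 · 3.56 / 0.04
  = 550.48
Round up → n = 551 per group.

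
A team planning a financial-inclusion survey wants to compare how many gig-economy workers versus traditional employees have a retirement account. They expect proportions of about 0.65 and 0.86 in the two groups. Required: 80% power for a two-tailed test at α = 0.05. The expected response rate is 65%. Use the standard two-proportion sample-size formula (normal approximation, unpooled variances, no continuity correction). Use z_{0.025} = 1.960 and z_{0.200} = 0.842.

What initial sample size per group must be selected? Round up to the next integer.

n = 96 per group

n = (z_{α/2} + z_β)² · [p₁(1−p₁) + p₂(1−p₂)] / (p₁ − p₂)²
  = (1.960 + 0.842)² · (0.65·0.35 + 0.86·0.14) / (-0.21)²
  = (2.802)² · (0.2275 + 0.1204) / 0.0441
  = 7.8512 · 0.3479 / 0.0441
  = 61.94
Adjust for 65% response: 61.94 / 0.65 = 95.29.
Round up → n = 96 per group.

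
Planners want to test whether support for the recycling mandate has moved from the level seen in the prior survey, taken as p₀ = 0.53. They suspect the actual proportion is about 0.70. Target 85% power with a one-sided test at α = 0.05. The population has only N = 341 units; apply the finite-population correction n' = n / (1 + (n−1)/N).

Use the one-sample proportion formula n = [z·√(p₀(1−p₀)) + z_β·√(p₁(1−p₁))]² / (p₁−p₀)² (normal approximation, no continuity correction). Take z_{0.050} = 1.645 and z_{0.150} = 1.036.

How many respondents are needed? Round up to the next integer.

n = [z_α·√(p₀q₀) + z_β·√(p₁q₁)]² / (p₁ − p₀)²
  = [1.645·√(0.53·0.47) + 1.036·√(0.70·0.30)]² / (0.17)²
  = [1.645·0.4991 + 1.036·0.4583]² / 0.0289
  = [1.2958]² / 0.0289
  = 58.10
Finite-population correction (N = 341): 58.10 / (1 + (58.10 − 1)/341) = 49.77.
Round up → n = 50.

n = 50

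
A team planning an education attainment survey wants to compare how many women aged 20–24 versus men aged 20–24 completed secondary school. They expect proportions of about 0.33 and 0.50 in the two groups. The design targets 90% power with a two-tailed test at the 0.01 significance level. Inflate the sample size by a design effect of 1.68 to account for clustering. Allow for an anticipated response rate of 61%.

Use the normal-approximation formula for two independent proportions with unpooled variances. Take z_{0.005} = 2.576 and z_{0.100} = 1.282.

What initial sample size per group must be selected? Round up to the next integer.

n = 669 per group

n = (z_{α/2} + z_β)² · [p₁(1−p₁) + p₂(1−p₂)] / (p₁ − p₂)²
  = (2.576 + 1.282)² · (0.33·0.67 + 0.50·0.50) / (-0.17)²
  = (3.858)² · (0.2211 + 0.2500) / 0.0289
  = 14.8842 · 0.4711 / 0.0289
  = 242.63
Design effect: 1.68 × 242.63 = 407.61.
Adjust for 61% response: 407.61 / 0.61 = 668.22.
Round up → n = 669 per group.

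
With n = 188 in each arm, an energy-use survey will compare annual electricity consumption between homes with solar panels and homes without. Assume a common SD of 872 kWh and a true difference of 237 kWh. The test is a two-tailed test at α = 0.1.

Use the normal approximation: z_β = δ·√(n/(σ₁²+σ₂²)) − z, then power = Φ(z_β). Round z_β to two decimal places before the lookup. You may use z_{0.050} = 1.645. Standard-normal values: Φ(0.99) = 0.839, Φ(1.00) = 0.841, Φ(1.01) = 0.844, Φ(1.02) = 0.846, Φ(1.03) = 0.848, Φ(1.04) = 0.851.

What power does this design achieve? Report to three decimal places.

z_β = δ·√(n/(σ₁²+σ₂²)) − z_{α/2}
    = 237 · √(188/1520768) − 1.645
    = 237 · 0.01112 − 1.645
    = 2.6351 − 1.645 = 0.9901 → 0.99
Power = Φ(0.99) = 0.839.

Power ≈ 0.839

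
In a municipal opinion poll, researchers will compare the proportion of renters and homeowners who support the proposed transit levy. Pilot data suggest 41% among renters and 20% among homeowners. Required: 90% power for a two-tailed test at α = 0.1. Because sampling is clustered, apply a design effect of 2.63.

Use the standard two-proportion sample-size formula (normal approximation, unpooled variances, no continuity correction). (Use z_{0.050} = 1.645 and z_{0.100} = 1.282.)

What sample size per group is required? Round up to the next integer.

n = (z_{α/2} + z_β)² · [p₁(1−p₁) + p₂(1−p₂)] / (p₁ − p₂)²
  = (1.645 + 1.282)² · (0.41·0.59 + 0.20·0.80) / (0.21)²
  = (2.927)² · (0.2419 + 0.1600) / 0.0441
  = 8.5673 · 0.4019 / 0.0441
  = 78.08
Design effect: 2.63 × 78.08 = 205.34.
Round up → n = 206 per group.

n = 206 per group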